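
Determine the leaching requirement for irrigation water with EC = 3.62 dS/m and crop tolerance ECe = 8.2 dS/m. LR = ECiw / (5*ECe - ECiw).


LR = ECiw / (5*ECe - ECiw)
LR = 3.62 / (5*8.2 - 3.62)
LR = 3.62 / 37.3800

0.0968


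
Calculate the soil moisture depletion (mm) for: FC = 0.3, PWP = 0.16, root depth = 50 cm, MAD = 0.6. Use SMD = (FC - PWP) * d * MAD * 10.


SMD = (FC - PWP) * d * MAD * 10
SMD = (0.3 - 0.16) * 50 * 0.6 * 10
SMD = 0.1400 * 50 * 0.6 * 10

42.0000 mm


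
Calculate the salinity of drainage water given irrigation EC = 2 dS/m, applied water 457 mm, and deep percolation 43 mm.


EC_dw = EC_iw * D_iw / D_dw
EC_dw = 2 * 457 / 43
EC_dw = 914 / 43

21.2558 dS/m


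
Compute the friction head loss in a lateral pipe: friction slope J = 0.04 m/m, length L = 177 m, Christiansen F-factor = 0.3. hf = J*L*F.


hf = J * L * F = 0.04 * 177 * 0.3 = 2.1240 m

2.1240 m


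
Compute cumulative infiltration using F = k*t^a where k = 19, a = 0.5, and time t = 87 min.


F = k * t^a = 19 * 87^0.5
F = 19 * 9.327379

177.2202 mm


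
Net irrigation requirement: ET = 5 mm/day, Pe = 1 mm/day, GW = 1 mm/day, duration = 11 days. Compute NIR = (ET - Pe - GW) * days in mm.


Daily deficit = ET - Pe - GW = 5 - 1 - 1 = 3 mm/day
NIR = 3 * 11 = 33 mm

33.0000 mm


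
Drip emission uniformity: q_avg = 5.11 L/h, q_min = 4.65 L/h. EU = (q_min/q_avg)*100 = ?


EU = (q_min/q_avg)*100 = (4.65/5.11)*100 = 90.9980%

90.9980 %


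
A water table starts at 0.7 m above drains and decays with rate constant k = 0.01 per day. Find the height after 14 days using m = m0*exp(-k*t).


m = m0 * exp(-k*t)
m = 0.7 * exp(-0.01 * 14)
m = 0.7 * exp(-0.1400)

0.6086 m


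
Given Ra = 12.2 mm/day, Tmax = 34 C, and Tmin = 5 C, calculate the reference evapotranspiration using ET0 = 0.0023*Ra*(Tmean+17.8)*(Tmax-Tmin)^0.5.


Tmean = (Tmax + Tmin)/2 = (34 + 5)/2 = 19.5
ET0 = 0.0023 * 12.2 * (19.5 + 17.8) * sqrt(34 - 5)
ET0 = 0.0023 * 12.2 * 37.3 * 5.385165

5.6363 mm/day


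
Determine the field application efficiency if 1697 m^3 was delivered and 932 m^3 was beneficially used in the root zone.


Ea = V_root / V_field * 100 = 932 / 1697 * 100 = 54.9204%

54.9204 %


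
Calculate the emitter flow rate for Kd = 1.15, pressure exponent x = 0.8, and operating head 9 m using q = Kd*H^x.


q = Kd * H^x = 1.15 * 9^0.8 = 1.15 * 5.799546

6.6695 L/h


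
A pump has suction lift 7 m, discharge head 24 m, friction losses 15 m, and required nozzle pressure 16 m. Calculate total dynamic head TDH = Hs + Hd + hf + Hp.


TDH = Hs + Hd + hf + Hp = 7 + 24 + 15 + 16 = 62

62 m


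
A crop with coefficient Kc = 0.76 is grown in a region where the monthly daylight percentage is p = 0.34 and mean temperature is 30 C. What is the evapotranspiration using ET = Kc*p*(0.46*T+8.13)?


ET = Kc * p * (0.46*T + 8.13)
ET = 0.76 * 0.34 * (0.46*30 + 8.13)
ET = 0.76 * 0.34 * 21.9300

5.6667 mm/day


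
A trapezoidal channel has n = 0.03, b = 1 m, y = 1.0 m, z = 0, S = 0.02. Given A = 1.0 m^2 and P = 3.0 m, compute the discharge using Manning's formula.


R = A/P = 1.0/3.0 = 0.333333
Q = (1/0.03) * 1.0 * 0.333333^(2/3) * 0.02^0.5

2.2663 m^3/s


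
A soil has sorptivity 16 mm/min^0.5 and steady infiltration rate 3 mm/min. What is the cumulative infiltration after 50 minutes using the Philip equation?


F = S*sqrt(t) + A*t
F = 16*sqrt(50) + 3*50
F = 16*7.071068 + 150

263.1371 mm


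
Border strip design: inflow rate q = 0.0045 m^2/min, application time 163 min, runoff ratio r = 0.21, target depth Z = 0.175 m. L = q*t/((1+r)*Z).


L = q*t/((1+r)*Z)
L = 0.0045*163/((1+0.21)*0.175)
L = 0.7335/0.21175

3.4640 m


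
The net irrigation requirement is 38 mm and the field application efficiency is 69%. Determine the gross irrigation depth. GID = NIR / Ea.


Ea = 69% = 0.69
GID = NIR / Ea = 38 / 0.69 = 55.0725 mm

55.0725 mm


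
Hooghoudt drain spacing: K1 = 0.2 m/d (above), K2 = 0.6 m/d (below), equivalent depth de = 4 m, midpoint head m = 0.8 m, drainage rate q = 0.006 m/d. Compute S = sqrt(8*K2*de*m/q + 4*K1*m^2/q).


S^2 = 8*K2*de*m/q + 4*K1*m^2/q
S^2 = 8*0.6*4*0.8/0.006 + 4*0.2*0.8^2/0.006
S = sqrt(2645.3333)

51.4328 m


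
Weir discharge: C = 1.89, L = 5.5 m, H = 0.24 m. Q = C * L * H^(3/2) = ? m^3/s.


Q = C * L * H^(3/2) = 1.89 * 5.5 * 0.24^1.5 = 1.89 * 5.5 * 0.117576

1.2222 m^3/s


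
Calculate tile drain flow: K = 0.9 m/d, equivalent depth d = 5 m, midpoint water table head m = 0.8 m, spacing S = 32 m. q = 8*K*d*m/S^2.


q = 8*K*d*m/S^2
q = 8*0.9*5*0.8/32^2
q = 28.8000 / 1024

0.0281 m/d


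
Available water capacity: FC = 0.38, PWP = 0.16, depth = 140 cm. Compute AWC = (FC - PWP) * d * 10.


AWC = (FC - PWP) * d * 10
AWC = (0.38 - 0.16) * 140 * 10
AWC = 0.2200 * 140 * 10

308.0000 mm


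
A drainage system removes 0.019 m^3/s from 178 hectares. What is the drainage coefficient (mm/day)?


DC = Q * 86400 / (A * 10000) * 1000
DC = 0.019 * 86400 / (178 * 10000) * 1000
DC = 1641600.0000 / 1780000

0.9222 mm/day


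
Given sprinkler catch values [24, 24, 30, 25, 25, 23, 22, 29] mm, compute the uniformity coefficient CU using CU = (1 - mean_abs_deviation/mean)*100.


mean = 25.250000 mm
MAD = 2.125000 mm
CU = (1 - 2.125000/25.250000)*100

91.5842 %


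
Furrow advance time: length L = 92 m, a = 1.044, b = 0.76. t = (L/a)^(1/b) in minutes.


t = (L/a)^(1/b)
t = (92/1.044)^(1/0.76)
t = 88.122605^(1/0.76)

362.5145 min


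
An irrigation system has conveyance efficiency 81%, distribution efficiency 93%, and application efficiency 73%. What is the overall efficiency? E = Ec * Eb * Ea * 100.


Ec = 0.81, Eb = 0.93, Ea = 0.73
E = 0.81 * 0.93 * 0.73 * 100 = 54.9909%

54.9909 %


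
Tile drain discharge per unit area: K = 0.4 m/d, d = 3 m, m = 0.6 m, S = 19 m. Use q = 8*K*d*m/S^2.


q = 8*K*d*m/S^2
q = 8*0.4*3*0.6/19^2
q = 5.7600 / 361

0.0160 m/d


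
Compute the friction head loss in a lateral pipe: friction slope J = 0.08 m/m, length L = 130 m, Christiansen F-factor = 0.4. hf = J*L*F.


hf = J * L * F = 0.08 * 130 * 0.4 = 4.1600 m

4.1600 m


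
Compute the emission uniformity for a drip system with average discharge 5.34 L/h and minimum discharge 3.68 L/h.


EU = (q_min/q_avg)*100 = (3.68/5.34)*100 = 68.9139%

68.9139 %


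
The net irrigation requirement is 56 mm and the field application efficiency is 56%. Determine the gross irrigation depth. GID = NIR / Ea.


Ea = 56% = 0.56
GID = NIR / Ea = 56 / 0.56 = 100.0000 mm

100.0000 mm


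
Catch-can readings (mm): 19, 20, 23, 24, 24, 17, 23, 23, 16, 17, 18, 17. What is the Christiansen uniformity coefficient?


mean = 20.083333 mm
MAD = 2.763889 mm
CU = (1 - 2.763889/20.083333)*100

86.2379 %


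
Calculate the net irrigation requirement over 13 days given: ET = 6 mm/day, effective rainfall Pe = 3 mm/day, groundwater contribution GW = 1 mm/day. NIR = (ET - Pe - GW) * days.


Daily deficit = ET - Pe - GW = 6 - 3 - 1 = 2 mm/day
NIR = 2 * 13 = 26 mm

26.0000 mm


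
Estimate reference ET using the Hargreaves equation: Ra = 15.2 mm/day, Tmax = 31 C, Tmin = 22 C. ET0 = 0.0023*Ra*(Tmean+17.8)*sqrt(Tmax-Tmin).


Tmean = (Tmax + Tmin)/2 = (31 + 22)/2 = 26.5
ET0 = 0.0023 * 15.2 * (26.5 + 17.8) * sqrt(31 - 22)
ET0 = 0.0023 * 15.2 * 44.3 * 3.000000

4.6462 mm/day


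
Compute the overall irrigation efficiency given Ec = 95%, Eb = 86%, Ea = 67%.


Ec = 0.95, Eb = 0.86, Ea = 0.67
E = 0.95 * 0.86 * 0.67 * 100 = 54.7390%

54.7390 %


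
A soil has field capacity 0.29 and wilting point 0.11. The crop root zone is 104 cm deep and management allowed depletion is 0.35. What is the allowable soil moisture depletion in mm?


SMD = (FC - PWP) * d * MAD * 10
SMD = (0.29 - 0.11) * 104 * 0.35 * 10
SMD = 0.1800 * 104 * 0.35 * 10

65.5200 mm


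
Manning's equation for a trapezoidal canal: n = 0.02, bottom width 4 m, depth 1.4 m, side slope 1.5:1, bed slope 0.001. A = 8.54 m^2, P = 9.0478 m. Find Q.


R = A/P = 8.54/9.0478 = 0.943876
Q = (1/0.02) * 8.54 * 0.943876^(2/3) * 0.001^0.5

12.9929 m^3/s


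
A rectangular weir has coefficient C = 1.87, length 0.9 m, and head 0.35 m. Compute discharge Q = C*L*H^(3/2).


Q = C * L * H^(3/2) = 1.87 * 0.9 * 0.35^1.5 = 1.87 * 0.9 * 0.207063

0.3485 m^3/s


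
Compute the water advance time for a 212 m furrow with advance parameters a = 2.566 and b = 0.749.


t = (L/a)^(1/b)
t = (212/2.566)^(1/0.749)
t = 82.618862^(1/0.749)

362.6756 min


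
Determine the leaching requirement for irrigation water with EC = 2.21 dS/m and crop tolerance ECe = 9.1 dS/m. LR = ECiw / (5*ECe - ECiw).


LR = ECiw / (5*ECe - ECiw)
LR = 2.21 / (5*9.1 - 2.21)
LR = 2.21 / 43.2900

0.0511


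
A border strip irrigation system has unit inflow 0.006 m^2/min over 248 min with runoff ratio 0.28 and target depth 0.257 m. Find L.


L = q*t/((1+r)*Z)
L = 0.006*248/((1+0.28)*0.257)
L = 1.488/0.32896

4.5233 m


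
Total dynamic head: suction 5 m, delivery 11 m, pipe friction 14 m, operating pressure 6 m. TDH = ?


TDH = Hs + Hd + hf + Hp = 5 + 11 + 14 + 6 = 36

36 m


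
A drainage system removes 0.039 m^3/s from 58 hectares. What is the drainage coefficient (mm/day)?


DC = Q * 86400 / (A * 10000) * 1000
DC = 0.039 * 86400 / (58 * 10000) * 1000
DC = 3369600.0000 / 580000

5.8097 mm/day


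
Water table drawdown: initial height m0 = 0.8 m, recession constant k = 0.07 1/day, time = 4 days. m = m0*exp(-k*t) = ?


m = m0 * exp(-k*t)
m = 0.8 * exp(-0.07 * 4)
m = 0.8 * exp(-0.2800)

0.6046 m


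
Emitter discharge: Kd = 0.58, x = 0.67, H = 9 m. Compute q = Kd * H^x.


q = Kd * H^x = 0.58 * 9^0.67 = 0.58 * 4.358555

2.5280 L/h


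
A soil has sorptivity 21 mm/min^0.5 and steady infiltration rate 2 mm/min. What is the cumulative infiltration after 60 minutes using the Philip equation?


F = S*sqrt(t) + A*t
F = 21*sqrt(60) + 2*60
F = 21*7.745967 + 120

282.6653 mm


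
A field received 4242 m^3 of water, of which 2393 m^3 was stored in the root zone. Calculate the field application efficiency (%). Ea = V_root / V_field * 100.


Ea = V_root / V_field * 100 = 2393 / 4242 * 100 = 56.4121%

56.4121 %


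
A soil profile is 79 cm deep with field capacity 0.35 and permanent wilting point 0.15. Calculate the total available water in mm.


AWC = (FC - PWP) * d * 10
AWC = (0.35 - 0.15) * 79 * 10
AWC = 0.2000 * 79 * 10

158.0000 mm


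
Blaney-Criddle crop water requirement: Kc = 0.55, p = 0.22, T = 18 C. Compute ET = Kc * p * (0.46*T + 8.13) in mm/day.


ET = Kc * p * (0.46*T + 8.13)
ET = 0.55 * 0.22 * (0.46*18 + 8.13)
ET = 0.55 * 0.22 * 16.4100

1.9856 mm/day


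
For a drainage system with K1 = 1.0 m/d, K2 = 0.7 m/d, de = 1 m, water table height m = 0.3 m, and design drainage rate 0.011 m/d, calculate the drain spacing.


S^2 = 8*K2*de*m/q + 4*K1*m^2/q
S^2 = 8*0.7*1*0.3/0.011 + 4*1.0*0.3^2/0.011
S = sqrt(185.4545)

13.6182 m


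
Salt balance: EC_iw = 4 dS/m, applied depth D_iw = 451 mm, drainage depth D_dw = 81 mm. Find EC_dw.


EC_dw = EC_iw * D_iw / D_dw
EC_dw = 4 * 451 / 81
EC_dw = 1804 / 81

22.2716 dS/m


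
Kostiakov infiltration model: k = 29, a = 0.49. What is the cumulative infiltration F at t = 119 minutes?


F = k * t^a = 29 * 119^0.49
F = 29 * 10.399633

301.5894 mm


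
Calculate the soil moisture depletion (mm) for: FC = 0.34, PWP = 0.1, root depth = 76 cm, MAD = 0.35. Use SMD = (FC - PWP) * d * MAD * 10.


SMD = (FC - PWP) * d * MAD * 10
SMD = (0.34 - 0.1) * 76 * 0.35 * 10
SMD = 0.2400 * 76 * 0.35 * 10

63.8400 mm


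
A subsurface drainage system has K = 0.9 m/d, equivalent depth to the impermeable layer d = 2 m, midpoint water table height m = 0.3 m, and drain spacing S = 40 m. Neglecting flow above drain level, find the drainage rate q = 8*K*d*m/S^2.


q = 8*K*d*m/S^2
q = 8*0.9*2*0.3/40^2
q = 4.3200 / 1600

0.0027 m/d


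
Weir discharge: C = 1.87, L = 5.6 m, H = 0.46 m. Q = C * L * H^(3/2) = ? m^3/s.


Q = C * L * H^(3/2) = 1.87 * 5.6 * 0.46^1.5 = 1.87 * 5.6 * 0.311987

3.2671 m^3/s


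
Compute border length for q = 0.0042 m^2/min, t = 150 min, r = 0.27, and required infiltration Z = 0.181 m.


L = q*t/((1+r)*Z)
L = 0.0042*150/((1+0.27)*0.181)
L = 0.63/0.22987

2.7407 m


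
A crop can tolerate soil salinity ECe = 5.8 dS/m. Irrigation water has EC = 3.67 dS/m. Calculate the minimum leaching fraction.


LR = ECiw / (5*ECe - ECiw)
LR = 3.67 / (5*5.8 - 3.67)
LR = 3.67 / 25.3300

0.1449


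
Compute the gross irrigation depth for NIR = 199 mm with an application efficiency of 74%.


Ea = 74% = 0.74
GID = NIR / Ea = 199 / 0.74 = 268.9189 mm

268.9189 mm


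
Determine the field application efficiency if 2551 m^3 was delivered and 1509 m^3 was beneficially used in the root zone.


Ea = V_root / V_field * 100 = 1509 / 2551 * 100 = 59.1533%

59.1533 %


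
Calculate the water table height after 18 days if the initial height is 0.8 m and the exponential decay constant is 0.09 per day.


m = m0 * exp(-k*t)
m = 0.8 * exp(-0.09 * 18)
m = 0.8 * exp(-1.6200)

0.1583 m


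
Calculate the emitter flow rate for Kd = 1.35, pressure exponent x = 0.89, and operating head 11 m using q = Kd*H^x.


q = Kd * H^x = 1.35 * 11^0.89 = 1.35 * 8.449665

11.4070 L/h


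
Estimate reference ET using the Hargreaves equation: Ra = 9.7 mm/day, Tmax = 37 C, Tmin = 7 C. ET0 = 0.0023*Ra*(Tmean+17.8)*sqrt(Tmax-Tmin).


Tmean = (Tmax + Tmin)/2 = (37 + 7)/2 = 22.0
ET0 = 0.0023 * 9.7 * (22.0 + 17.8) * sqrt(37 - 7)
ET0 = 0.0023 * 9.7 * 39.8 * 5.477226

4.8634 mm/day


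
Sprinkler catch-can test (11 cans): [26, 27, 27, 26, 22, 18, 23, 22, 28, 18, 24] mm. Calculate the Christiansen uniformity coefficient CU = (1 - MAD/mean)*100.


mean = 23.727273 mm
MAD = 2.842975 mm
CU = (1 - 2.842975/23.727273)*100

88.0181 %


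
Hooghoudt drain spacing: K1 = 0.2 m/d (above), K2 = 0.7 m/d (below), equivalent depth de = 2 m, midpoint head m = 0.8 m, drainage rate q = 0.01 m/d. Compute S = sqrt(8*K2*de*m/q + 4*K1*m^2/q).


S^2 = 8*K2*de*m/q + 4*K1*m^2/q
S^2 = 8*0.7*2*0.8/0.01 + 4*0.2*0.8^2/0.01
S = sqrt(947.2000)

30.7766 m


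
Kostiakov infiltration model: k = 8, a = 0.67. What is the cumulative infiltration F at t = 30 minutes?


F = k * t^a = 8 * 30^0.67
F = 8 * 9.764977

78.1198 mm


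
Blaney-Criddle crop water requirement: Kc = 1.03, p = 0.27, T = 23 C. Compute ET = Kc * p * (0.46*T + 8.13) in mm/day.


ET = Kc * p * (0.46*T + 8.13)
ET = 1.03 * 0.27 * (0.46*23 + 8.13)
ET = 1.03 * 0.27 * 18.7100

5.2033 mm/day


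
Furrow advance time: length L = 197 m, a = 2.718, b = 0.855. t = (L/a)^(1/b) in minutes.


t = (L/a)^(1/b)
t = (197/2.718)^(1/0.855)
t = 72.479765^(1/0.855)

149.8622 min


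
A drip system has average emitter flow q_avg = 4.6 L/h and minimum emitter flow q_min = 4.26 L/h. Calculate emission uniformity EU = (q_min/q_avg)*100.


EU = (q_min/q_avg)*100 = (4.26/4.6)*100 = 92.6087%

92.6087 %


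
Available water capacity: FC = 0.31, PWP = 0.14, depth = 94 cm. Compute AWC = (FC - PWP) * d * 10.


AWC = (FC - PWP) * d * 10
AWC = (0.31 - 0.14) * 94 * 10
AWC = 0.1700 * 94 * 10

159.8000 mm


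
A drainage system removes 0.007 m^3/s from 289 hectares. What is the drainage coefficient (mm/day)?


DC = Q * 86400 / (A * 10000) * 1000
DC = 0.007 * 86400 / (289 * 10000) * 1000
DC = 604800.0000 / 2890000

0.2093 mm/day


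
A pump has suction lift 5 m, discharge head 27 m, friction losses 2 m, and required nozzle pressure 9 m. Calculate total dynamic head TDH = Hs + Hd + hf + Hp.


TDH = Hs + Hd + hf + Hp = 5 + 27 + 2 + 9 = 43

43 m


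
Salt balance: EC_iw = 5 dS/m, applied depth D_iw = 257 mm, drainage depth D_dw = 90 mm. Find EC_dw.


EC_dw = EC_iw * D_iw / D_dw
EC_dw = 5 * 257 / 90
EC_dw = 1285 / 90

14.2778 dS/m


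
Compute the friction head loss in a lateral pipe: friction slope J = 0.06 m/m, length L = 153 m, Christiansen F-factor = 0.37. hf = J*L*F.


hf = J * L * F = 0.06 * 153 * 0.37 = 3.3966 m

3.3966 m


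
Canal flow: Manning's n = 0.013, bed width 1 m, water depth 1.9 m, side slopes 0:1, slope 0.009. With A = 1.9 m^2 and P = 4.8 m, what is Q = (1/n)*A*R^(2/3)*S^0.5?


R = A/P = 1.9/4.8 = 0.395833
Q = (1/0.013) * 1.9 * 0.395833^(2/3) * 0.009^0.5

7.4749 m^3/s


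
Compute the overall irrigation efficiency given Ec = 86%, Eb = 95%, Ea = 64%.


Ec = 0.86, Eb = 0.95, Ea = 0.64
E = 0.86 * 0.95 * 0.64 * 100 = 52.2880%

52.2880 %


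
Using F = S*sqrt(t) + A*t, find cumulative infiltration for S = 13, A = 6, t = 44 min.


F = S*sqrt(t) + A*t
F = 13*sqrt(44) + 6*44
F = 13*6.633250 + 264

350.2323 mm


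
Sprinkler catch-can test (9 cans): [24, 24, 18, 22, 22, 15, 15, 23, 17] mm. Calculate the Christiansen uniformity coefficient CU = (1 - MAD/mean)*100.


mean = 20.000000 mm
MAD = 3.333333 mm
CU = (1 - 3.333333/20.000000)*100

83.3333 %


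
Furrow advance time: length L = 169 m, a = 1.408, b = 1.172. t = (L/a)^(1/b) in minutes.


t = (L/a)^(1/b)
t = (169/1.408)^(1/1.172)
t = 120.028409^(1/1.172)

59.4474 min


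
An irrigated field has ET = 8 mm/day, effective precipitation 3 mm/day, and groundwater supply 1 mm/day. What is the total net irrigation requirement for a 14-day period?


Daily deficit = ET - Pe - GW = 8 - 3 - 1 = 4 mm/day
NIR = 4 * 14 = 56 mm

56.0000 mm


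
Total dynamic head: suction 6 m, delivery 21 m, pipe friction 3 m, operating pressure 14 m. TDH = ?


TDH = Hs + Hd + hf + Hp = 6 + 21 + 3 + 14 = 44

44 m


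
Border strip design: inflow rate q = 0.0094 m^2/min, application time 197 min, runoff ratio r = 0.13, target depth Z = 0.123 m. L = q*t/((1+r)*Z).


L = q*t/((1+r)*Z)
L = 0.0094*197/((1+0.13)*0.123)
L = 1.8518/0.13899

13.3233 m


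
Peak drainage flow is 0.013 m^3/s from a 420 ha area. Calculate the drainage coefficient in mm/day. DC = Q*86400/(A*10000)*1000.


DC = Q * 86400 / (A * 10000) * 1000
DC = 0.013 * 86400 / (420 * 10000) * 1000
DC = 1123200.0000 / 4200000

0.2674 mm/day


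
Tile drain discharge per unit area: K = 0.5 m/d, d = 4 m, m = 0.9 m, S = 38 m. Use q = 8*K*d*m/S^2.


q = 8*K*d*m/S^2
q = 8*0.5*4*0.9/38^2
q = 14.4000 / 1444

0.0100 m/d


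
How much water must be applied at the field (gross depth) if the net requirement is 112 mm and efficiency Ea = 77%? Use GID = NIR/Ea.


Ea = 77% = 0.77
GID = NIR / Ea = 112 / 0.77 = 145.4545 mm

145.4545 mm


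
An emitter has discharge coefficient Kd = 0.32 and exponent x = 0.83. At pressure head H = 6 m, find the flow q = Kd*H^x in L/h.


q = Kd * H^x = 0.32 * 6^0.83 = 0.32 * 4.424514

1.4158 L/h


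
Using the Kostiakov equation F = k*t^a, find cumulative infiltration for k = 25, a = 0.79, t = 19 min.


F = k * t^a = 25 * 19^0.79
F = 25 * 10.238005

255.9501 mm


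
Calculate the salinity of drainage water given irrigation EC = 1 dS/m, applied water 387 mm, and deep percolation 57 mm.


EC_dw = EC_iw * D_iw / D_dw
EC_dw = 1 * 387 / 57
EC_dw = 387 / 57

6.7895 dS/m


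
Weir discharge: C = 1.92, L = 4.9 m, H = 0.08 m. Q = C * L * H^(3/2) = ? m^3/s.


Q = C * L * H^(3/2) = 1.92 * 4.9 * 0.08^1.5 = 1.92 * 4.9 * 0.022627

0.2129 m^3/s


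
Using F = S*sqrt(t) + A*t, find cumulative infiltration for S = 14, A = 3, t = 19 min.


F = S*sqrt(t) + A*t
F = 14*sqrt(19) + 3*19
F = 14*4.358899 + 57

118.0246 mm


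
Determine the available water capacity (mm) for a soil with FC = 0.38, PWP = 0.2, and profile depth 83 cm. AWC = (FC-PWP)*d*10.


AWC = (FC - PWP) * d * 10
AWC = (0.38 - 0.2) * 83 * 10
AWC = 0.1800 * 83 * 10

149.4000 mm


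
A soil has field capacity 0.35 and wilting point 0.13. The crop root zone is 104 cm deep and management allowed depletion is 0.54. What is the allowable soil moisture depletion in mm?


SMD = (FC - PWP) * d * MAD * 10
SMD = (0.35 - 0.13) * 104 * 0.54 * 10
SMD = 0.2200 * 104 * 0.54 * 10

123.5520 mm


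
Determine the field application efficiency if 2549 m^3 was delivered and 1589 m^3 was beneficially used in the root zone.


Ea = V_root / V_field * 100 = 1589 / 2549 * 100 = 62.3382%

62.3382 %


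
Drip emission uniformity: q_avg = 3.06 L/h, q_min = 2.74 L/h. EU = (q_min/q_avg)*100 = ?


EU = (q_min/q_avg)*100 = (2.74/3.06)*100 = 89.5425%

89.5425 %


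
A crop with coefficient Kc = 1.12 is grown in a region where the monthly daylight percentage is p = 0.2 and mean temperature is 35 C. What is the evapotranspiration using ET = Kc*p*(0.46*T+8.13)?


ET = Kc * p * (0.46*T + 8.13)
ET = 1.12 * 0.2 * (0.46*35 + 8.13)
ET = 1.12 * 0.2 * 24.2300

5.4275 mm/day


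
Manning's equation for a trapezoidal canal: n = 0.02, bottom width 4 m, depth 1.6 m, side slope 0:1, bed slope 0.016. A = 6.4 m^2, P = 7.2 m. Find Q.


R = A/P = 6.4/7.2 = 0.888889
Q = (1/0.02) * 6.4 * 0.888889^(2/3) * 0.016^0.5

37.4204 m^3/s


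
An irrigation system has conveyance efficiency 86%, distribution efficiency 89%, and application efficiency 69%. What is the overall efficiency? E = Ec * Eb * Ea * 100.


Ec = 0.86, Eb = 0.89, Ea = 0.69
E = 0.86 * 0.89 * 0.69 * 100 = 52.8126%

52.8126 %


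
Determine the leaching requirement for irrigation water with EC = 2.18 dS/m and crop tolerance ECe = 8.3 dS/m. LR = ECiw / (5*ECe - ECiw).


LR = ECiw / (5*ECe - ECiw)
LR = 2.18 / (5*8.3 - 2.18)
LR = 2.18 / 39.3200

0.0554


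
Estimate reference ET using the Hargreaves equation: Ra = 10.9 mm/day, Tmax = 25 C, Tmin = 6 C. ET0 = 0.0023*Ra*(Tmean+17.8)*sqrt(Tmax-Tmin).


Tmean = (Tmax + Tmin)/2 = (25 + 6)/2 = 15.5
ET0 = 0.0023 * 10.9 * (15.5 + 17.8) * sqrt(25 - 6)
ET0 = 0.0023 * 10.9 * 33.3 * 4.358899

3.6389 mm/day


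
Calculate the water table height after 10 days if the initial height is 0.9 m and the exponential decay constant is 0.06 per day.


m = m0 * exp(-k*t)
m = 0.9 * exp(-0.06 * 10)
m = 0.9 * exp(-0.6000)

0.4939 m


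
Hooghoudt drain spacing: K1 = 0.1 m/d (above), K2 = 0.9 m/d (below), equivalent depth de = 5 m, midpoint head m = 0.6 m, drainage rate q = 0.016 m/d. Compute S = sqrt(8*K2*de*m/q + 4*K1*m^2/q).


S^2 = 8*K2*de*m/q + 4*K1*m^2/q
S^2 = 8*0.9*5*0.6/0.016 + 4*0.1*0.6^2/0.016
S = sqrt(1359.0000)

36.8646 m


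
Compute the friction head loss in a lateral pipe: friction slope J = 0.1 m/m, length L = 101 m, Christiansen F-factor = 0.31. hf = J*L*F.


hf = J * L * F = 0.1 * 101 * 0.31 = 3.1310 m

3.1310 m


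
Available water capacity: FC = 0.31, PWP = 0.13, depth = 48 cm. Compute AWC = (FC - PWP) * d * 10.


AWC = (FC - PWP) * d * 10
AWC = (0.31 - 0.13) * 48 * 10
AWC = 0.1800 * 48 * 10

86.4000 mm


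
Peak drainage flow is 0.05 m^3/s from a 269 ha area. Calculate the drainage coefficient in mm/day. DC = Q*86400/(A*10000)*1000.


DC = Q * 86400 / (A * 10000) * 1000
DC = 0.05 * 86400 / (269 * 10000) * 1000
DC = 4320000.0000 / 2690000

1.6059 mm/day


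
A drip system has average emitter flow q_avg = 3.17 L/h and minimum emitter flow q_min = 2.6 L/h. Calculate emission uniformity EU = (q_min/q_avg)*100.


EU = (q_min/q_avg)*100 = (2.6/3.17)*100 = 82.0189%

82.0189 %


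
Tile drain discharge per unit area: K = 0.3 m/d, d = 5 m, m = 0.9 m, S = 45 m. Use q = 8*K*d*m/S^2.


q = 8*K*d*m/S^2
q = 8*0.3*5*0.9/45^2
q = 10.8000 / 2025

0.0053 m/d


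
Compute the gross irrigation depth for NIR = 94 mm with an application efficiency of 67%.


Ea = 67% = 0.67
GID = NIR / Ea = 94 / 0.67 = 140.2985 mm

140.2985 mm


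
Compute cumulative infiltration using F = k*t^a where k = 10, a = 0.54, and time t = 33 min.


F = k * t^a = 10 * 33^0.54
F = 10 * 6.606897

66.0690 mm


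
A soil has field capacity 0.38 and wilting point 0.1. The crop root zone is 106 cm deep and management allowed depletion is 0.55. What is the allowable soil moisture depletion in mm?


SMD = (FC - PWP) * d * MAD * 10
SMD = (0.38 - 0.1) * 106 * 0.55 * 10
SMD = 0.2800 * 106 * 0.55 * 10

163.2400 mm


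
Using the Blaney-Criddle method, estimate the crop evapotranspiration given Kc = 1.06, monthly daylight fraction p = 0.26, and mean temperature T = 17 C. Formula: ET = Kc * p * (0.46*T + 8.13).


ET = Kc * p * (0.46*T + 8.13)
ET = 1.06 * 0.26 * (0.46*17 + 8.13)
ET = 1.06 * 0.26 * 15.9500

4.3958 mm/day


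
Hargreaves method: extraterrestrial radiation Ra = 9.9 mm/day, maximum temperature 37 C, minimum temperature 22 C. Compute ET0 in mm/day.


Tmean = (Tmax + Tmin)/2 = (37 + 22)/2 = 29.5
ET0 = 0.0023 * 9.9 * (29.5 + 17.8) * sqrt(37 - 22)
ET0 = 0.0023 * 9.9 * 47.3 * 3.872983

4.1713 mm/day


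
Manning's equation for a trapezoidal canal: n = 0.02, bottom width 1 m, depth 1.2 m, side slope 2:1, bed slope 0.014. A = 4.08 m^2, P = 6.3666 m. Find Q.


R = A/P = 4.08/6.3666 = 0.640844
Q = (1/0.02) * 4.08 * 0.640844^(2/3) * 0.014^0.5

17.9417 m^3/s


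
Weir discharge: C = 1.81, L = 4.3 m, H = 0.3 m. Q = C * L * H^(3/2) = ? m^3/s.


Q = C * L * H^(3/2) = 1.81 * 4.3 * 0.3^1.5 = 1.81 * 4.3 * 0.164317

1.2789 m^3/s


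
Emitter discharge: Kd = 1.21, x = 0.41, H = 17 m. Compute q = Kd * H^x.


q = Kd * H^x = 1.21 * 17^0.41 = 1.21 * 3.195097

3.8661 L/h


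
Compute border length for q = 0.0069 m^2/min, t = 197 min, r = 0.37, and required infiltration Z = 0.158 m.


L = q*t/((1+r)*Z)
L = 0.0069*197/((1+0.37)*0.158)
L = 1.3593/0.21646

6.2797 m


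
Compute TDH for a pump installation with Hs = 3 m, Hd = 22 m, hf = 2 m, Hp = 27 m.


TDH = Hs + Hd + hf + Hp = 3 + 22 + 2 + 27 = 54

54 m


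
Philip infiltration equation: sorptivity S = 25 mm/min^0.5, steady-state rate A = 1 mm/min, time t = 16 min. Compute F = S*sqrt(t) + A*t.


F = S*sqrt(t) + A*t
F = 25*sqrt(16) + 1*16
F = 25*4.000000 + 16

116.0000 mm


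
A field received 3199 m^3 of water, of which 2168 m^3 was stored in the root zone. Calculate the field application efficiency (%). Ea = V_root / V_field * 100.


Ea = V_root / V_field * 100 = 2168 / 3199 * 100 = 67.7712%

67.7712 %


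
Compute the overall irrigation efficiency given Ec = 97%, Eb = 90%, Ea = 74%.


Ec = 0.97, Eb = 0.9, Ea = 0.74
E = 0.97 * 0.9 * 0.74 * 100 = 64.6020%

64.6020 %


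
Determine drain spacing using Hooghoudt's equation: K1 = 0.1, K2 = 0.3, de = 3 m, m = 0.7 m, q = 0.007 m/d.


S^2 = 8*K2*de*m/q + 4*K1*m^2/q
S^2 = 8*0.3*3*0.7/0.007 + 4*0.1*0.7^2/0.007
S = sqrt(748.0000)

27.3496 m


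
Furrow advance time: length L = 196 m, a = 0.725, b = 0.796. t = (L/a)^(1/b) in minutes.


t = (L/a)^(1/b)
t = (196/0.725)^(1/0.796)
t = 270.344828^(1/0.796)

1135.4642 min


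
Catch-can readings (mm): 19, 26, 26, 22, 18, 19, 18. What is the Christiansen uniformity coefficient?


mean = 21.142857 mm
MAD = 3.020408 mm
CU = (1 - 3.020408/21.142857)*100

85.7143 %


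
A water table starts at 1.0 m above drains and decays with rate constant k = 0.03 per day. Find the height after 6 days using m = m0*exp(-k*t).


m = m0 * exp(-k*t)
m = 1.0 * exp(-0.03 * 6)
m = 1.0 * exp(-0.1800)

0.8353 m


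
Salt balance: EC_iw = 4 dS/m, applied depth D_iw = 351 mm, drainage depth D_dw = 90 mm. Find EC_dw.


EC_dw = EC_iw * D_iw / D_dw
EC_dw = 4 * 351 / 90
EC_dw = 1404 / 90

15.6000 dS/m


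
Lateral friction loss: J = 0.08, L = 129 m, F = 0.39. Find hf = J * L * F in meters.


hf = J * L * F = 0.08 * 129 * 0.39 = 4.0248 m

4.0248 m


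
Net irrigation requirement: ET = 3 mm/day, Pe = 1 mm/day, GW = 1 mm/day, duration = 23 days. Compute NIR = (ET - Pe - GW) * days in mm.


Daily deficit = ET - Pe - GW = 3 - 1 - 1 = 1 mm/day
NIR = 1 * 23 = 23 mm

23.0000 mm


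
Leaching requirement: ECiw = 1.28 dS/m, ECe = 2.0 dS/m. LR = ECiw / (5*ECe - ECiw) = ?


LR = ECiw / (5*ECe - ECiw)
LR = 1.28 / (5*2.0 - 1.28)
LR = 1.28 / 8.7200

0.1468


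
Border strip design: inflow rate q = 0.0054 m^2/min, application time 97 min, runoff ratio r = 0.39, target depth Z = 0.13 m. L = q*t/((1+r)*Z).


L = q*t/((1+r)*Z)
L = 0.0054*97/((1+0.39)*0.13)
L = 0.5238/0.1807

2.8987 m


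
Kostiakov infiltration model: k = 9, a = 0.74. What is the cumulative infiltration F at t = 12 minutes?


F = k * t^a = 9 * 12^0.74
F = 9 * 6.289181

56.6026 mm


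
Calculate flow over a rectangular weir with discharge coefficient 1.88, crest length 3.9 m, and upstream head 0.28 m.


Q = C * L * H^(3/2) = 1.88 * 3.9 * 0.28^1.5 = 1.88 * 3.9 * 0.148162

1.0863 m^3/s


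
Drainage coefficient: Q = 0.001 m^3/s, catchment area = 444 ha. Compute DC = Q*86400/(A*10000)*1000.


DC = Q * 86400 / (A * 10000) * 1000
DC = 0.001 * 86400 / (444 * 10000) * 1000
DC = 86400.0000 / 4440000

0.0195 mm/day


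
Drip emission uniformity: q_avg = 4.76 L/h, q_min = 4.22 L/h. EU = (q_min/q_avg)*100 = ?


EU = (q_min/q_avg)*100 = (4.22/4.76)*100 = 88.6555%

88.6555 %


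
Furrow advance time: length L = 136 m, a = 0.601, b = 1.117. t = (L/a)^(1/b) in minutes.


t = (L/a)^(1/b)
t = (136/0.601)^(1/1.117)
t = 226.289517^(1/1.117)

128.2406 min


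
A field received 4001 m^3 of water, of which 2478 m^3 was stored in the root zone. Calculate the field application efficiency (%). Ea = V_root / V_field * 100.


Ea = V_root / V_field * 100 = 2478 / 4001 * 100 = 61.9345%

61.9345 %


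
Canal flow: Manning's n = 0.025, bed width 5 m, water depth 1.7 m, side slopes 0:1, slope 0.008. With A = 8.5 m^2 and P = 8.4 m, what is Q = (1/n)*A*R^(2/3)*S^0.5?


R = A/P = 8.5/8.4 = 1.011905
Q = (1/0.025) * 8.5 * 1.011905^(2/3) * 0.008^0.5

30.6514 m^3/s


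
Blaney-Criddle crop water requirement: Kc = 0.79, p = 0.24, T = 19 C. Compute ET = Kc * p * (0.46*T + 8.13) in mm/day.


ET = Kc * p * (0.46*T + 8.13)
ET = 0.79 * 0.24 * (0.46*19 + 8.13)
ET = 0.79 * 0.24 * 16.8700

3.1986 mm/day


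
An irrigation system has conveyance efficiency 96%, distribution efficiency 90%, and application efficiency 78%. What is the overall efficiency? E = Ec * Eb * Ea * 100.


Ec = 0.96, Eb = 0.9, Ea = 0.78
E = 0.96 * 0.9 * 0.78 * 100 = 67.3920%

67.3920 %


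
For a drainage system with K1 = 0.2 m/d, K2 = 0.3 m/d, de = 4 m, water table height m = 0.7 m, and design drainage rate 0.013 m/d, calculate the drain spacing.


S^2 = 8*K2*de*m/q + 4*K1*m^2/q
S^2 = 8*0.3*4*0.7/0.013 + 4*0.2*0.7^2/0.013
S = sqrt(547.0769)

23.3897 m


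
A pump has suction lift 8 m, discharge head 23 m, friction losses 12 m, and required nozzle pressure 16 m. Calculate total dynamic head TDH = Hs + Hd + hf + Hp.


TDH = Hs + Hd + hf + Hp = 8 + 23 + 12 + 16 = 59

59 m


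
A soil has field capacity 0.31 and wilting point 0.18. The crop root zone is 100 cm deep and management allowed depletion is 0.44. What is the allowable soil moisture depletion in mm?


SMD = (FC - PWP) * d * MAD * 10
SMD = (0.31 - 0.18) * 100 * 0.44 * 10
SMD = 0.1300 * 100 * 0.44 * 10

57.2000 mm


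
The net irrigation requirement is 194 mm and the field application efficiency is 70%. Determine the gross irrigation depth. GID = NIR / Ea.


Ea = 70% = 0.7
GID = NIR / Ea = 194 / 0.7 = 277.1429 mm

277.1429 mm


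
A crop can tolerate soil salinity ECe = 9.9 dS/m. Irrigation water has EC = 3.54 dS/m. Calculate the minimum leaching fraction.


LR = ECiw / (5*ECe - ECiw)
LR = 3.54 / (5*9.9 - 3.54)
LR = 3.54 / 45.9600

0.0770


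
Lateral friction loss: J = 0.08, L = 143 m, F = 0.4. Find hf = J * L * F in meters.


hf = J * L * F = 0.08 * 143 * 0.4 = 4.5760 m

4.5760 m


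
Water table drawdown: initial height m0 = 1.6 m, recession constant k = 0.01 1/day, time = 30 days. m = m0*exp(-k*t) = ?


m = m0 * exp(-k*t)
m = 1.6 * exp(-0.01 * 30)
m = 1.6 * exp(-0.3000)

1.1853 m


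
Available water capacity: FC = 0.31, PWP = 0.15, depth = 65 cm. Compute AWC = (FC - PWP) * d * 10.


AWC = (FC - PWP) * d * 10
AWC = (0.31 - 0.15) * 65 * 10
AWC = 0.1600 * 65 * 10

104.0000 mm


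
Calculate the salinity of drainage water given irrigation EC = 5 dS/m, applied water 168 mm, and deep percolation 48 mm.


EC_dw = EC_iw * D_iw / D_dw
EC_dw = 5 * 168 / 48
EC_dw = 840 / 48

17.5000 dS/m


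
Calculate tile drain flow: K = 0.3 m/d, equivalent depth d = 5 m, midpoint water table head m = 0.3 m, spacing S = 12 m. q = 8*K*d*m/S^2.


q = 8*K*d*m/S^2
q = 8*0.3*5*0.3/12^2
q = 3.6000 / 144

0.0250 m/d


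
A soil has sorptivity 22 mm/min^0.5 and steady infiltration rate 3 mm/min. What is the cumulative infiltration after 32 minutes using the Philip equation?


F = S*sqrt(t) + A*t
F = 22*sqrt(32) + 3*32
F = 22*5.656854 + 96

220.4508 mm


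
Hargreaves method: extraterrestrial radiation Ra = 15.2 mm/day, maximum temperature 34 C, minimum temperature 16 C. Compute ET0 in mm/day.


Tmean = (Tmax + Tmin)/2 = (34 + 16)/2 = 25.0
ET0 = 0.0023 * 15.2 * (25.0 + 17.8) * sqrt(34 - 16)
ET0 = 0.0023 * 15.2 * 42.8 * 4.242641

6.3482 mm/day


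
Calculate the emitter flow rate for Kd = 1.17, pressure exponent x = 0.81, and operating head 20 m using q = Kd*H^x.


q = Kd * H^x = 1.17 * 20^0.81 = 1.17 * 11.319684

13.2440 L/h


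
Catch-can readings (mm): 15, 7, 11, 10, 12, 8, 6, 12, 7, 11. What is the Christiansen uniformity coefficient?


mean = 9.900000 mm
MAD = 2.320000 mm
CU = (1 - 2.320000/9.900000)*100

76.5657 %


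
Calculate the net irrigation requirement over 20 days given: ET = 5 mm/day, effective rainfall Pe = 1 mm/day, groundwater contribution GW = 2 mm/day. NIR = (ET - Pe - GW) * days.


Daily deficit = ET - Pe - GW = 5 - 1 - 2 = 2 mm/day
NIR = 2 * 20 = 40 mm

40.0000 mm


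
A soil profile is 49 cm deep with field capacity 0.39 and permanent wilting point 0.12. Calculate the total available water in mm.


AWC = (FC - PWP) * d * 10
AWC = (0.39 - 0.12) * 49 * 10
AWC = 0.2700 * 49 * 10

132.3000 mm


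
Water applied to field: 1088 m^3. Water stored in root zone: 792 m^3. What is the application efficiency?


Ea = V_root / V_field * 100 = 792 / 1088 * 100 = 72.7941%

72.7941 %


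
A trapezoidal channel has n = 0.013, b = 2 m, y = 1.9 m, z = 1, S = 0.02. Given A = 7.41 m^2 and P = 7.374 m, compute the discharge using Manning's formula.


R = A/P = 7.41/7.374 = 1.004882
Q = (1/0.013) * 7.41 * 1.004882^(2/3) * 0.02^0.5

80.8723 m^3/s


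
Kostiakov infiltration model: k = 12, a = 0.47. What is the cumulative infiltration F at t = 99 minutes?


F = k * t^a = 12 * 99^0.47
F = 12 * 8.668592

104.0231 mm


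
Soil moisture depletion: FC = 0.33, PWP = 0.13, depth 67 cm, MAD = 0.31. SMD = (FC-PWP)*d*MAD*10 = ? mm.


SMD = (FC - PWP) * d * MAD * 10
SMD = (0.33 - 0.13) * 67 * 0.31 * 10
SMD = 0.2000 * 67 * 0.31 * 10

41.5400 mm


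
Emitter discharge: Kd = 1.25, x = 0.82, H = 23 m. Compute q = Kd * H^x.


q = Kd * H^x = 1.25 * 23^0.82 = 1.25 * 13.080274

16.3503 L/h


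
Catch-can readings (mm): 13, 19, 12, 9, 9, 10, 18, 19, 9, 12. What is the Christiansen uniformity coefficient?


mean = 13.000000 mm
MAD = 3.400000 mm
CU = (1 - 3.400000/13.000000)*100

73.8462 %


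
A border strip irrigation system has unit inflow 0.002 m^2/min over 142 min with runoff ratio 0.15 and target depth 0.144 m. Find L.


L = q*t/((1+r)*Z)
L = 0.002*142/((1+0.15)*0.144)
L = 0.284/0.1656

1.7150 m


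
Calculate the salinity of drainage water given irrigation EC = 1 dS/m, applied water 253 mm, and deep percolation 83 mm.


EC_dw = EC_iw * D_iw / D_dw
EC_dw = 1 * 253 / 83
EC_dw = 253 / 83

3.0482 dS/m


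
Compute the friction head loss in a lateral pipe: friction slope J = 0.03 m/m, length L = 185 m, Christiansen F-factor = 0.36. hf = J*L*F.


hf = J * L * F = 0.03 * 185 * 0.36 = 1.9980 m

1.9980 m


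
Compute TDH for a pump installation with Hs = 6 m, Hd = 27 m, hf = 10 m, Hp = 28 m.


TDH = Hs + Hd + hf + Hp = 6 + 27 + 10 + 28 = 71

71 m


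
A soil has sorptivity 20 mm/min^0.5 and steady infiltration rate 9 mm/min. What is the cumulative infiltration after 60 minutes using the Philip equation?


F = S*sqrt(t) + A*t
F = 20*sqrt(60) + 9*60
F = 20*7.745967 + 540

694.9193 mm


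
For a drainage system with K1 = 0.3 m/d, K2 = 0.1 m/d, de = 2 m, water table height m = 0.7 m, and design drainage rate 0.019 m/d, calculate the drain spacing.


S^2 = 8*K2*de*m/q + 4*K1*m^2/q
S^2 = 8*0.1*2*0.7/0.019 + 4*0.3*0.7^2/0.019
S = sqrt(89.8947)

9.4813 m


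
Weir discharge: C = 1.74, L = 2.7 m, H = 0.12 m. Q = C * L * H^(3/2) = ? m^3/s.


Q = C * L * H^(3/2) = 1.74 * 2.7 * 0.12^1.5 = 1.74 * 2.7 * 0.041569

0.1953 m^3/s


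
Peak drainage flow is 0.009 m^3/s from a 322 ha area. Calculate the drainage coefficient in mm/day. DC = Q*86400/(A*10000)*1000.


DC = Q * 86400 / (A * 10000) * 1000
DC = 0.009 * 86400 / (322 * 10000) * 1000
DC = 777600.0000 / 3220000

0.2415 mm/day


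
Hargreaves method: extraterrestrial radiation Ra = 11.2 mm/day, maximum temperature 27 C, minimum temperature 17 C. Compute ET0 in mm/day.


Tmean = (Tmax + Tmin)/2 = (27 + 17)/2 = 22.0
ET0 = 0.0023 * 11.2 * (22.0 + 17.8) * sqrt(27 - 17)
ET0 = 0.0023 * 11.2 * 39.8 * 3.162278

3.2421 mm/day


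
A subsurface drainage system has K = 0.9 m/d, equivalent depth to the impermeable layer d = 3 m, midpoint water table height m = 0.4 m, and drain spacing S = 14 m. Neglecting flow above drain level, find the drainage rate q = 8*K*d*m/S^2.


q = 8*K*d*m/S^2
q = 8*0.9*3*0.4/14^2
q = 8.6400 / 196

0.0441 m/d


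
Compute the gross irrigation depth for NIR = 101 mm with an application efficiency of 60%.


Ea = 60% = 0.6
GID = NIR / Ea = 101 / 0.6 = 168.3333 mm

168.3333 mm


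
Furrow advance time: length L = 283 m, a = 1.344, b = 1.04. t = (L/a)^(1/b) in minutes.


t = (L/a)^(1/b)
t = (283/1.344)^(1/1.04)
t = 210.565476^(1/1.04)

171.4060 min


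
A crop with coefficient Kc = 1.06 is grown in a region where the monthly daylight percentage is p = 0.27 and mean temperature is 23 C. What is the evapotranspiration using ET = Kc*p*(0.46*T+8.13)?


ET = Kc * p * (0.46*T + 8.13)
ET = 1.06 * 0.27 * (0.46*23 + 8.13)
ET = 1.06 * 0.27 * 18.7100

5.3548 mm/day


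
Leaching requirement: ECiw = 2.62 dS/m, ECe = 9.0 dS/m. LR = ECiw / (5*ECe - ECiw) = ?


LR = ECiw / (5*ECe - ECiw)
LR = 2.62 / (5*9.0 - 2.62)
LR = 2.62 / 42.3800

0.0618


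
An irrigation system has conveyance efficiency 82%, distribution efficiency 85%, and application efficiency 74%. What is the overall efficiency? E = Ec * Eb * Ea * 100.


Ec = 0.82, Eb = 0.85, Ea = 0.74
E = 0.82 * 0.85 * 0.74 * 100 = 51.5780%

51.5780 %


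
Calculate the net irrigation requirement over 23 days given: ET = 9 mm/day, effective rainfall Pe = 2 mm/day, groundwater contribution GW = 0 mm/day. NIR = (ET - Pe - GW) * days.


Daily deficit = ET - Pe - GW = 9 - 2 - 0 = 7 mm/day
NIR = 7 * 23 = 161 mm

161.0000 mm


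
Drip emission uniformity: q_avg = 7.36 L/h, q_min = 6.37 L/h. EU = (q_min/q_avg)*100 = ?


EU = (q_min/q_avg)*100 = (6.37/7.36)*100 = 86.5489%

86.5489 %


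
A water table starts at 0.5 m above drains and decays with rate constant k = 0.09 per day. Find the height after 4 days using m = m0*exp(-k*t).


m = m0 * exp(-k*t)
m = 0.5 * exp(-0.09 * 4)
m = 0.5 * exp(-0.3600)

0.3488 m


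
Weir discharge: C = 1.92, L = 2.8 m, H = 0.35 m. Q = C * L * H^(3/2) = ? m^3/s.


Q = C * L * H^(3/2) = 1.92 * 2.8 * 0.35^1.5 = 1.92 * 2.8 * 0.207063

1.1132 m^3/s


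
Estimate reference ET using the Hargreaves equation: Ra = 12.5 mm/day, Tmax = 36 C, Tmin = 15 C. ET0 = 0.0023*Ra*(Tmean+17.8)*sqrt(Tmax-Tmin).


Tmean = (Tmax + Tmin)/2 = (36 + 15)/2 = 25.5
ET0 = 0.0023 * 12.5 * (25.5 + 17.8) * sqrt(36 - 15)
ET0 = 0.0023 * 12.5 * 43.3 * 4.582576

5.7047 mm/day


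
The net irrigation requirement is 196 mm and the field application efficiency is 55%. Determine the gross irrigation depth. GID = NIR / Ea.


Ea = 55% = 0.55
GID = NIR / Ea = 196 / 0.55 = 356.3636 mm

356.3636 mm


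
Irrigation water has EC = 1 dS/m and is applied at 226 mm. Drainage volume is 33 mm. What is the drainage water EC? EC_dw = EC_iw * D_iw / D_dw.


EC_dw = EC_iw * D_iw / D_dw
EC_dw = 1 * 226 / 33
EC_dw = 226 / 33

6.8485 dS/m
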